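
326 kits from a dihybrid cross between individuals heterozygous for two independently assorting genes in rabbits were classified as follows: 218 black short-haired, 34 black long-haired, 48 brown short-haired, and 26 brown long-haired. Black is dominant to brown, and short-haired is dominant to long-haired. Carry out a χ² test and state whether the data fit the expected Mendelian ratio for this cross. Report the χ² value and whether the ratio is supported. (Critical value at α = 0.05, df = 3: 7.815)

22.946; not consistent

A dihybrid F₂ with independent assortment and complete dominance at both loci gives a 9:3:3:1 phenotypic ratio.
Expected counts for N = 326 under a 9:3:3:1 ratio (total parts = 16):
  black short-haired: 326 × 9/16 = 183.375
  black long-haired: 326 × 3/16 = 61.125
  brown short-haired: 326 × 3/16 = 61.125
  brown long-haired: 326 × 1/16 = 20.375
χ² = Σ (O − E)² / E
  black short-haired: (218 − 183.375)² / 183.375 = 6.5379
  black long-haired: (34 − 61.125)² / 61.125 = 12.0371
  brown short-haired: (48 − 61.125)² / 61.125 = 2.8183
  brown long-haired: (26 − 20.375)² / 20.375 = 1.5529
χ² = 6.5379 + 12.0371 + 2.8183 + 1.5529 = 22.9462 ≈ 22.946
Degrees of freedom = 4 − 1 = 3; critical value at α = 0.05 is 7.815.
Since 22.946 > 7.815, we reject the null hypothesis — the data do not fit the 9:3:3:1 ratio.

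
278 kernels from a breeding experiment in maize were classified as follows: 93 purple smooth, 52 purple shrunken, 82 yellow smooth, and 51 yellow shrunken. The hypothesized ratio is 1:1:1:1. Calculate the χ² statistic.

19.525

The 1:1:1:1 ratio has 4 parts, so with N = 278 the expected counts are:
  purple smooth: 278 × 1/4 = 69.5
  purple shrunken: 278 × 1/4 = 69.5
  yellow smooth: 278 × 1/4 = 69.5
  yellow shrunken: 278 × 1/4 = 69.5
χ² = Σ (O − E)² / E
  purple smooth: (93 − 69.5)² / 69.5 = 7.9460
  purple shrunken: (52 − 69.5)² / 69.5 = 4.4065
  yellow smooth: (82 − 69.5)² / 69.5 = 2.2482
  yellow shrunken: (51 − 69.5)² / 69.5 = 4.9245
χ² = 7.9460 + 4.4065 + 2.2482 + 4.9245 = 19.5252 ≈ 19.525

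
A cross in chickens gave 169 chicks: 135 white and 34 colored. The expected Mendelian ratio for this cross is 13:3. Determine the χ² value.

Total ratio parts = 16. Expected numbers out of 169:
  white: 169 × 13/16 = 137.3125
  colored: 169 × 3/16 = 31.6875
χ² = Σ (O − E)² / E
  white: (135 − 137.3125)² / 137.3125 = 0.0389
  colored: (34 − 31.6875)² / 31.6875 = 0.1688
χ² = 0.0389 + 0.1688 = 0.2077 ≈ 0.208

0.208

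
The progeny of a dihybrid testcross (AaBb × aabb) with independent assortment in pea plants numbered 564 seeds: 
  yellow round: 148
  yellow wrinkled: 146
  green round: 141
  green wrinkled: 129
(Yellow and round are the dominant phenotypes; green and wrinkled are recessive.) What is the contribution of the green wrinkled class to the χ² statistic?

1.021

A dihybrid testcross with independent assortment gives a 1:1:1:1 ratio.
Under the 1:1:1:1 hypothesis (Σ ratio = 4, N = 564):
  yellow round: 564 × 1/4 = 141
  yellow wrinkled: 564 × 1/4 = 141
  green round: 564 × 1/4 = 141
  green wrinkled: 564 × 1/4 = 141
Contribution of green wrinkled: (129 − 141)² / 141 = 1.0213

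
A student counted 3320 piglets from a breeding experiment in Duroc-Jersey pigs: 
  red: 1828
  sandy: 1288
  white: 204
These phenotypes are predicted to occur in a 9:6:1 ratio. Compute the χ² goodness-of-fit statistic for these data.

The 9:6:1 ratio has 16 parts, so with N = 3320 the expected counts are:
  red: 3320 × 9/16 = 1867.5
  sandy: 3320 × 6/16 = 1245
  white: 3320 × 1/16 = 207.5
χ² = Σ (O − E)² / E
  red: (1828 − 1867.5)² / 1867.5 = 0.8355
  sandy: (1288 − 1245)² / 1245 = 1.4851
  white: (204 − 207.5)² / 207.5 = 0.0590
χ² = 0.8355 + 1.4851 + 0.0590 = 2.3796 ≈ 2.380

2.380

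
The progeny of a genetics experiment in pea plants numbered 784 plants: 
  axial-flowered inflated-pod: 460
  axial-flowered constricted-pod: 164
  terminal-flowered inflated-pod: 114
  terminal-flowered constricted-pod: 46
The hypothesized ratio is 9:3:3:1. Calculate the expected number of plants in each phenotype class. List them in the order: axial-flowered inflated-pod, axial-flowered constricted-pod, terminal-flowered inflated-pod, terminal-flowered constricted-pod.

Total ratio parts = 16. Expected numbers out of 784:
  axial-flowered inflated-pod: 784 × 9/16 = 441
  axial-flowered constricted-pod: 784 × 3/16 = 147
  terminal-flowered inflated-pod: 784 × 3/16 = 147
  terminal-flowered constricted-pod: 784 × 1/16 = 49

441, 147, 147, 49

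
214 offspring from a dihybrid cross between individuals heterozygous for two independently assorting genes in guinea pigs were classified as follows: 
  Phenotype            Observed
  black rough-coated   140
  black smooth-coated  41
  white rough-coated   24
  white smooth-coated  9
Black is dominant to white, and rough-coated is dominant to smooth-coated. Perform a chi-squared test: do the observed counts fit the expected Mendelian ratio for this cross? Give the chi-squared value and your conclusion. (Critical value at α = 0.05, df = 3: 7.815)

11.130; not consistent

A dihybrid F₂ with independent assortment and complete dominance at both loci gives a 9:3:3:1 phenotypic ratio.
Total ratio parts = 16. Expected numbers out of 214:
  black rough-coated: 214 × 9/16 = 120.375
  black smooth-coated: 214 × 3/16 = 40.125
  white rough-coated: 214 × 3/16 = 40.125
  white smooth-coated: 214 × 1/16 = 13.375
χ² = Σ (O − E)² / E
  black rough-coated: (140 − 120.375)² / 120.375 = 3.1995
  black smooth-coated: (41 − 40.125)² / 40.125 = 0.0191
  white rough-coated: (24 − 40.125)² / 40.125 = 6.4801
  white smooth-coated: (9 − 13.375)² / 13.375 = 1.4311
χ² = 3.1995 + 0.0191 + 6.4801 + 1.4311 = 11.1298 ≈ 11.130
Degrees of freedom = 4 − 1 = 3; critical value at α = 0.05 is 7.815.
Since 11.130 > 7.815, we reject the null hypothesis — the data do not fit the 9:3:3:1 ratio.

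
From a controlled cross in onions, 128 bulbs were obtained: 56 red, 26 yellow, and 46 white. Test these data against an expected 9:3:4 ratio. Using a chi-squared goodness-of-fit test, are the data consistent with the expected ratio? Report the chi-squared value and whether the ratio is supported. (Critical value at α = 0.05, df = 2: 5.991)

9.847; not consistent

Total ratio parts = 16. Expected numbers out of 128:
  red: 128 × 9/16 = 72
  yellow: 128 × 3/16 = 24
  white: 128 × 4/16 = 32
χ² = Σ (O − E)² / E
  red: (56 − 72)² / 72 = 3.5556
  yellow: (26 − 24)² / 24 = 0.1667
  white: (46 − 32)² / 32 = 6.1250
χ² = 3.5556 + 0.1667 + 6.1250 = 9.8473 ≈ 9.847
Degrees of freedom = 3 − 1 = 2; critical value at α = 0.05 is 5.991.
Since 9.847 > 5.991, we reject the null hypothesis — the data do not fit the 9:3:4 ratio.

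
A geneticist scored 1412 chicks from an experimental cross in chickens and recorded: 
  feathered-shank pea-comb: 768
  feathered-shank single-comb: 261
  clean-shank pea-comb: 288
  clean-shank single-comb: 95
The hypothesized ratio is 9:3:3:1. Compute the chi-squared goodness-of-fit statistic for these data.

Expected counts for N = 1412 under a 9:3:3:1 ratio (total parts = 16):
  feathered-shank pea-comb: 1412 × 9/16 = 794.25
  feathered-shank single-comb: 1412 × 3/16 = 264.75
  clean-shank pea-comb: 1412 × 3/16 = 264.75
  clean-shank single-comb: 1412 × 1/16 = 88.25
χ² = Σ (O − E)² / E
  feathered-shank pea-comb: (768 − 794.25)² / 794.25 = 0.8676
  feathered-shank single-comb: (261 − 264.75)² / 264.75 = 0.0531
  clean-shank pea-comb: (288 − 264.75)² / 264.75 = 2.0418
  clean-shank single-comb: (95 − 88.25)² / 88.25 = 0.5163
χ² = 0.8676 + 0.0531 + 2.0418 + 0.5163 = 3.4788 ≈ 3.479

3.479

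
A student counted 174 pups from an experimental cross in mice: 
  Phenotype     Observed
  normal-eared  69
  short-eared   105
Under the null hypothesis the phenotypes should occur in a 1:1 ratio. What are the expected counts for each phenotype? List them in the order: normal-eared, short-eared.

Total ratio parts = 2. Expected numbers out of 174:
  normal-eared: 174 × 1/2 = 87
  short-eared: 174 × 1/2 = 87

87, 87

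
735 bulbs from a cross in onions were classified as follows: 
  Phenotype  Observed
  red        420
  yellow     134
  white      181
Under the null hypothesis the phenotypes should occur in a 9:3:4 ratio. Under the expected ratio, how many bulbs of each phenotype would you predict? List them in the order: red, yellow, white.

413.4375, 137.8125, 183.75

Expected counts for N = 735 under a 9:3:4 ratio (total parts = 16):
  red: 735 × 9/16 = 413.4375
  yellow: 735 × 3/16 = 137.8125
  white: 735 × 4/16 = 183.75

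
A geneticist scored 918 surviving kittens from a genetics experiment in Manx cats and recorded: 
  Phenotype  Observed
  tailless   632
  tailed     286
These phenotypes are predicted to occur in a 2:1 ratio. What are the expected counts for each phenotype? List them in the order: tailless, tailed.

612, 306

Total ratio parts = 3. Expected numbers out of 918:
  tailless: 918 × 2/3 = 612
  tailed: 918 × 1/3 = 306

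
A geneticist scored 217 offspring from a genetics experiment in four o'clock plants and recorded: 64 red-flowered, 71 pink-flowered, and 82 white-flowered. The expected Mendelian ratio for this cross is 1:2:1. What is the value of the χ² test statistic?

Expected counts for N = 217 under a 1:2:1 ratio (total parts = 4):
  red-flowered: 217 × 1/4 = 54.25
  pink-flowered: 217 × 2/4 = 108.5
  white-flowered: 217 × 1/4 = 54.25
χ² = Σ (O − E)² / E
  red-flowered: (64 − 54.25)² / 54.25 = 1.7523
  pink-flowered: (71 − 108.5)² / 108.5 = 12.9608
  white-flowered: (82 − 54.25)² / 54.25 = 14.1947
χ² = 1.7523 + 12.9608 + 14.1947 = 28.9078 ≈ 28.908

28.908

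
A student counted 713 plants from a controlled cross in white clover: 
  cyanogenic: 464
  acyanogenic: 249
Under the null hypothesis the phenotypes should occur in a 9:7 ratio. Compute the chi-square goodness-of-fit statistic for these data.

22.575

The 9:7 ratio has 16 parts, so with N = 713 the expected counts are:
  cyanogenic: 713 × 9/16 = 401.0625
  acyanogenic: 713 × 7/16 = 311.9375
χ² = Σ (O − E)² / E
  cyanogenic: (464 − 401.0625)² / 401.0625 = 9.8766
  acyanogenic: (249 − 311.9375)² / 311.9375 = 12.6985
χ² = 9.8766 + 12.6985 = 22.5751 ≈ 22.575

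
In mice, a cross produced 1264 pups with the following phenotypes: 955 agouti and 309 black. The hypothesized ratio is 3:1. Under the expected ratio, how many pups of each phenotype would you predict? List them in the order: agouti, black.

Expected counts for N = 1264 under a 3:1 ratio (total parts = 4):
  agouti: 1264 × 3/4 = 948
  black: 1264 × 1/4 = 316

948, 316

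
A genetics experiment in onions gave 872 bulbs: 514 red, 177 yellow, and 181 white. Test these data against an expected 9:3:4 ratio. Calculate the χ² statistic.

Expected counts for N = 872 under a 9:3:4 ratio (total parts = 16):
  red: 872 × 9/16 = 490.5
  yellow: 872 × 3/16 = 163.5
  white: 872 × 4/16 = 218
χ² = Σ (O − E)² / E
  red: (514 − 490.5)² / 490.5 = 1.1259
  yellow: (177 − 163.5)² / 163.5 = 1.1147
  white: (181 − 218)² / 218 = 6.2798
χ² = 1.1259 + 1.1147 + 6.2798 = 8.5204 ≈ 8.520

8.520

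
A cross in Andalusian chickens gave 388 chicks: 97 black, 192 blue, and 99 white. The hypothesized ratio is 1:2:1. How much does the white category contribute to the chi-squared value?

0.041

The 1:2:1 ratio has 4 parts, so with N = 388 the expected counts are:
  black: 388 × 1/4 = 97
  blue: 388 × 2/4 = 194
  white: 388 × 1/4 = 97
Contribution of white: (99 − 97)² / 97 = 0.0412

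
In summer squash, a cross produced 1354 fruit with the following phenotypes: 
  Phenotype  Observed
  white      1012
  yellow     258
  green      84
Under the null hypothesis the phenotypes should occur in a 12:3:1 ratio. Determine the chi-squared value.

0.084

Total ratio parts = 16. Expected numbers out of 1354:
  white: 1354 × 12/16 = 1015.5
  yellow: 1354 × 3/16 = 253.875
  green: 1354 × 1/16 = 84.625
χ² = Σ (O − E)² / E
  white: (1012 − 1015.5)² / 1015.5 = 0.0121
  yellow: (258 − 253.875)² / 253.875 = 0.0670
  green: (84 − 84.625)² / 84.625 = 0.0046
χ² = 0.0121 + 0.0670 + 0.0046 = 0.0837 ≈ 0.084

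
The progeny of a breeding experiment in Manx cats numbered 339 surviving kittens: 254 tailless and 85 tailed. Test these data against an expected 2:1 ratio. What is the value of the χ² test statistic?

10.407

The 2:1 ratio has 3 parts, so with N = 339 the expected counts are:
  tailless: 339 × 2/3 = 226
  tailed: 339 × 1/3 = 113
χ² = Σ (O − E)² / E
  tailless: (254 − 226)² / 226 = 3.4690
  tailed: (85 − 113)² / 113 = 6.9381
χ² = 3.4690 + 6.9381 = 10.4071 ≈ 10.407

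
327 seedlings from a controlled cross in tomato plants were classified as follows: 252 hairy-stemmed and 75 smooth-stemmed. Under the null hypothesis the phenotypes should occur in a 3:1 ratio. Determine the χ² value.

The 3:1 ratio has 4 parts, so with N = 327 the expected counts are:
  hairy-stemmed: 327 × 3/4 = 245.25
  smooth-stemmed: 327 × 1/4 = 81.75
χ² = Σ (O − E)² / E
  hairy-stemmed: (252 − 245.25)² / 245.25 = 0.1858
  smooth-stemmed: (75 − 81.75)² / 81.75 = 0.5573
χ² = 0.1858 + 0.5573 = 0.7431 ≈ 0.743

0.743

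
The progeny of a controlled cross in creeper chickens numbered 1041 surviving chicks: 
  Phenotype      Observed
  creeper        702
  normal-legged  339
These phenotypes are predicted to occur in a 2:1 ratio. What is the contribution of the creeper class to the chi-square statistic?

0.092

Expected counts for N = 1041 under a 2:1 ratio (total parts = 3):
  creeper: 1041 × 2/3 = 694
  normal-legged: 1041 × 1/3 = 347
Contribution of creeper: (702 − 694)² / 694 = 0.0922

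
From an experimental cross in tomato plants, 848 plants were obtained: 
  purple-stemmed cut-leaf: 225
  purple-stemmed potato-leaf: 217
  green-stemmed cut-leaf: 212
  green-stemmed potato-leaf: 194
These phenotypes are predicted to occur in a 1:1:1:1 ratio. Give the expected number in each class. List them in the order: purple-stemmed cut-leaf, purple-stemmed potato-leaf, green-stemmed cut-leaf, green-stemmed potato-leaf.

212, 212, 212, 212

The 1:1:1:1 ratio has 4 parts, so with N = 848 the expected counts are:
  purple-stemmed cut-leaf: 848 × 1/4 = 212
  purple-stemmed potato-leaf: 848 × 1/4 = 212
  green-stemmed cut-leaf: 848 × 1/4 = 212
  green-stemmed potato-leaf: 848 × 1/4 = 212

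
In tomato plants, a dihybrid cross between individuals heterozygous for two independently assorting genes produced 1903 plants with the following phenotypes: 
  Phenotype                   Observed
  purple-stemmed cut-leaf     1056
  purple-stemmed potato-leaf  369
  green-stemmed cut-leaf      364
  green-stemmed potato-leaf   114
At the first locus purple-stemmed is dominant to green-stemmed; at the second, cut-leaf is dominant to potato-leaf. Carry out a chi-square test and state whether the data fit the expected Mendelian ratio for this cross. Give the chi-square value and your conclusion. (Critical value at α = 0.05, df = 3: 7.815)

0.961; consistent

A dihybrid F₂ with independent assortment and complete dominance at both loci gives a 9:3:3:1 phenotypic ratio.
Expected counts for N = 1903 under a 9:3:3:1 ratio (total parts = 16):
  purple-stemmed cut-leaf: 1903 × 9/16 = 1070.4375
  purple-stemmed potato-leaf: 1903 × 3/16 = 356.8125
  green-stemmed cut-leaf: 1903 × 3/16 = 356.8125
  green-stemmed potato-leaf: 1903 × 1/16 = 118.9375
χ² = Σ (O − E)² / E
  purple-stemmed cut-leaf: (1056 − 1070.4375)² / 1070.4375 = 0.1947
  purple-stemmed potato-leaf: (369 − 356.8125)² / 356.8125 = 0.4163
  green-stemmed cut-leaf: (364 − 356.8125)² / 356.8125 = 0.1448
  green-stemmed potato-leaf: (114 − 118.9375)² / 118.9375 = 0.2050
χ² = 0.1947 + 0.4163 + 0.1448 + 0.2050 = 0.9608 ≈ 0.961
Degrees of freedom = 4 − 1 = 3; critical value at α = 0.05 is 7.815.
Since 0.961 < 7.815, we fail to reject the null hypothesis — the data are consistent with the 9:3:3:1 ratio.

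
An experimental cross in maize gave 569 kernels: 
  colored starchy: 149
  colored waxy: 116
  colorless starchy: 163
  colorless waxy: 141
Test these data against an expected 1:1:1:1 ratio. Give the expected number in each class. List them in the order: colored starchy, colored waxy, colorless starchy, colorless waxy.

Under the 1:1:1:1 hypothesis (Σ ratio = 4, N = 569):
  colored starchy: 569 × 1/4 = 142.25
  colored waxy: 569 × 1/4 = 142.25
  colorless starchy: 569 × 1/4 = 142.25
  colorless waxy: 569 × 1/4 = 142.25

142.25, 142.25, 142.25, 142.25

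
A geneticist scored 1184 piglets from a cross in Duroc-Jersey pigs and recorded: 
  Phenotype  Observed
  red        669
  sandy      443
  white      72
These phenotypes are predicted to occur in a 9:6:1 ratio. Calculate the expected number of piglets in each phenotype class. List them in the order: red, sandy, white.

Expected counts for N = 1184 under a 9:6:1 ratio (total parts = 16):
  red: 1184 × 9/16 = 666
  sandy: 1184 × 6/16 = 444
  white: 1184 × 1/16 = 74

666, 444, 74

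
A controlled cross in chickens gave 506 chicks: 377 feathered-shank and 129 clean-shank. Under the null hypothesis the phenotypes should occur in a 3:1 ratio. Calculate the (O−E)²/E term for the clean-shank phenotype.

Under the 3:1 hypothesis (Σ ratio = 4, N = 506):
  feathered-shank: 506 × 3/4 = 379.5
  clean-shank: 506 × 1/4 = 126.5
Contribution of clean-shank: (129 − 126.5)² / 126.5 = 0.0494

0.049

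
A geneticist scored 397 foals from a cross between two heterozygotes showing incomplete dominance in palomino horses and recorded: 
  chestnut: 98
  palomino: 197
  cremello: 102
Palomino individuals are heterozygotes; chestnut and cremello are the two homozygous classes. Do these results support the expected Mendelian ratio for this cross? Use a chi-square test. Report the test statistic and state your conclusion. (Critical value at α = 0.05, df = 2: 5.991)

With incomplete dominance, a heterozygote × heterozygote cross gives a 1:2:1 phenotypic ratio.
Under the 1:2:1 hypothesis (Σ ratio = 4, N = 397):
  chestnut: 397 × 1/4 = 99.25
  palomino: 397 × 2/4 = 198.5
  cremello: 397 × 1/4 = 99.25
χ² = Σ (O − E)² / E
  chestnut: (98 − 99.25)² / 99.25 = 0.0157
  palomino: (197 − 198.5)² / 198.5 = 0.0113
  cremello: (102 − 99.25)² / 99.25 = 0.0762
χ² = 0.0157 + 0.0113 + 0.0762 = 0.1032 ≈ 0.103
Degrees of freedom = 3 − 1 = 2; critical value at α = 0.05 is 5.991.
Since 0.103 < 5.991, we fail to reject the null hypothesis — the data are consistent with the 1:2:1 ratio.

0.103; consistent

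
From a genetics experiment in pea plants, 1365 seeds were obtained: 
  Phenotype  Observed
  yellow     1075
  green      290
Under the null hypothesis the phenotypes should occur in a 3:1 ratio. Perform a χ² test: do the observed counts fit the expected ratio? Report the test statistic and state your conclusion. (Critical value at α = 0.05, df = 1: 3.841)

Expected counts for N = 1365 under a 3:1 ratio (total parts = 4):
  yellow: 1365 × 3/4 = 1023.75
  green: 1365 × 1/4 = 341.25
χ² = Σ (O − E)² / E
  yellow: (1075 − 1023.75)² / 1023.75 = 2.5656
  green: (290 − 341.25)² / 341.25 = 7.6969
χ² = 2.5656 + 7.6969 = 10.2625 ≈ 10.263
Degrees of freedom = 2 − 1 = 1; critical value at α = 0.05 is 3.841.
Since 10.263 > 3.841, we reject the null hypothesis — the data do not fit the 3:1 ratio.

10.263; not consistent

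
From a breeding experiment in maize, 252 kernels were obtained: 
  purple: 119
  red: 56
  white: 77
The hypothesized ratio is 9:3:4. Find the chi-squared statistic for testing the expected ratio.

Total ratio parts = 16. Expected numbers out of 252:
  purple: 252 × 9/16 = 141.75
  red: 252 × 3/16 = 47.25
  white: 252 × 4/16 = 63
χ² = Σ (O − E)² / E
  purple: (119 − 141.75)² / 141.75 = 3.6512
  red: (56 − 47.25)² / 47.25 = 1.6204
  white: (77 − 63)² / 63 = 3.1111
χ² = 3.6512 + 1.6204 + 3.1111 = 8.3827 ≈ 8.383

8.383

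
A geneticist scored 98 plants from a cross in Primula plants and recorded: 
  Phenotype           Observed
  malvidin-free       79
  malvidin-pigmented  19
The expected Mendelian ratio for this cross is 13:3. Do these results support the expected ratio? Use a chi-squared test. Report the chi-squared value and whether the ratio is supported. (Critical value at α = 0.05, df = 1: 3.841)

0.026; consistent

Total ratio parts = 16. Expected numbers out of 98:
  malvidin-free: 98 × 13/16 = 79.625
  malvidin-pigmented: 98 × 3/16 = 18.375
χ² = Σ (O − E)² / E
  malvidin-free: (79 − 79.625)² / 79.625 = 0.0049
  malvidin-pigmented: (19 − 18.375)² / 18.375 = 0.0213
χ² = 0.0049 + 0.0213 = 0.0262 ≈ 0.026
Degrees of freedom = 2 − 1 = 1; critical value at α = 0.05 is 3.841.
Since 0.026 < 3.841, we fail to reject the null hypothesis — the data are consistent with the 13:3 ratio.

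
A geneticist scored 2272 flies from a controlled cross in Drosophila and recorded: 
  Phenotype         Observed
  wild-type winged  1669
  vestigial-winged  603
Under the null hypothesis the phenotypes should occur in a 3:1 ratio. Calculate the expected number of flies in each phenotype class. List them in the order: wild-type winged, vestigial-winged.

1704, 568

Under the 3:1 hypothesis (Σ ratio = 4, N = 2272):
  wild-type winged: 2272 × 3/4 = 1704
  vestigial-winged: 2272 × 1/4 = 568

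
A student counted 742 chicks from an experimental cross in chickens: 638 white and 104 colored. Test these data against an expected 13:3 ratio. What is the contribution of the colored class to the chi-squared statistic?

Total ratio parts = 16. Expected numbers out of 742:
  white: 742 × 13/16 = 602.875
  colored: 742 × 3/16 = 139.125
Contribution of colored: (104 − 139.125)² / 139.125 = 8.8680

8.868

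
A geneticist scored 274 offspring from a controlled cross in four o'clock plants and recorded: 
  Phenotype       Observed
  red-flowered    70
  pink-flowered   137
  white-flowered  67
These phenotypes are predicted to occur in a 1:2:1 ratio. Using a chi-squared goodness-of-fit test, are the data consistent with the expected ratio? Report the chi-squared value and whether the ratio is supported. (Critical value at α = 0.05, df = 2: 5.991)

0.066; consistent

Total ratio parts = 4. Expected numbers out of 274:
  red-flowered: 274 × 1/4 = 68.5
  pink-flowered: 274 × 2/4 = 137
  white-flowered: 274 × 1/4 = 68.5
χ² = Σ (O − E)² / E
  red-flowered: (70 − 68.5)² / 68.5 = 0.0328
  pink-flowered: (137 − 137)² / 137 = 0.0000
  white-flowered: (67 − 68.5)² / 68.5 = 0.0328
χ² = 0.0328 + 0.0000 + 0.0328 = 0.0656 ≈ 0.066
Degrees of freedom = 3 − 1 = 2; critical value at α = 0.05 is 5.991.
Since 0.066 < 5.991, we fail to reject the null hypothesis — the data are consistent with the 1:2:1 ratio.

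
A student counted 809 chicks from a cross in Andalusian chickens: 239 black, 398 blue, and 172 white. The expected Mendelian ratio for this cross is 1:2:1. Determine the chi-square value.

The 1:2:1 ratio has 4 parts, so with N = 809 the expected counts are:
  black: 809 × 1/4 = 202.25
  blue: 809 × 2/4 = 404.5
  white: 809 × 1/4 = 202.25
χ² = Σ (O − E)² / E
  black: (239 − 202.25)² / 202.25 = 6.6777
  blue: (398 − 404.5)² / 404.5 = 0.1044
  white: (172 − 202.25)² / 202.25 = 4.5244
χ² = 6.6777 + 0.1044 + 4.5244 = 11.3065 ≈ 11.307

11.307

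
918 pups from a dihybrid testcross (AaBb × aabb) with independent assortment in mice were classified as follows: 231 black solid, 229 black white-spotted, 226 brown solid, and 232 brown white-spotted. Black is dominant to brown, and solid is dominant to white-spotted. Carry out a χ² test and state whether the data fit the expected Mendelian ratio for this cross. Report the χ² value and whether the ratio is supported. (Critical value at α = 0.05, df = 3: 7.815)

A dihybrid testcross with independent assortment gives a 1:1:1:1 ratio.
The 1:1:1:1 ratio has 4 parts, so with N = 918 the expected counts are:
  black solid: 918 × 1/4 = 229.5
  black white-spotted: 918 × 1/4 = 229.5
  brown solid: 918 × 1/4 = 229.5
  brown white-spotted: 918 × 1/4 = 229.5
χ² = Σ (O − E)² / E
  black solid: (231 − 229.5)² / 229.5 = 0.0098
  black white-spotted: (229 − 229.5)² / 229.5 = 0.0011
  brown solid: (226 − 229.5)² / 229.5 = 0.0534
  brown white-spotted: (232 − 229.5)² / 229.5 = 0.0272
χ² = 0.0098 + 0.0011 + 0.0534 + 0.0272 = 0.0915 ≈ 0.092
Degrees of freedom = 4 − 1 = 3; critical value at α = 0.05 is 7.815.
Since 0.092 < 7.815, we fail to reject the null hypothesis — the data are consistent with the 1:1:1:1 ratio.

0.092; consistent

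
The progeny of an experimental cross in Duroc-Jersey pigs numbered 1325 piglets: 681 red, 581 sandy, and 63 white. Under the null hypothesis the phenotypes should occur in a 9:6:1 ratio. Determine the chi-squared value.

24.533

Total ratio parts = 16. Expected numbers out of 1325:
  red: 1325 × 9/16 = 745.3125
  sandy: 1325 × 6/16 = 496.875
  white: 1325 × 1/16 = 82.8125
χ² = Σ (O − E)² / E
  red: (681 − 745.3125)² / 745.3125 = 5.5495
  sandy: (581 − 496.875)² / 496.875 = 14.2431
  white: (63 − 82.8125)² / 82.8125 = 4.7400
χ² = 5.5495 + 14.2431 + 4.7400 = 24.5326 ≈ 24.533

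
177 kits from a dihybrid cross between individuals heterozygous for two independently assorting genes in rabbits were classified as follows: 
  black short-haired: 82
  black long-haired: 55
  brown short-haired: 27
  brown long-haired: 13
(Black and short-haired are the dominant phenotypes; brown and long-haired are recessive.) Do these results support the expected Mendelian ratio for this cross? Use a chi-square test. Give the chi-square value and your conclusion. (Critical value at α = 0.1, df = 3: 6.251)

18.927; not consistent

A dihybrid F₂ with independent assortment and complete dominance at both loci gives a 9:3:3:1 phenotypic ratio.
Expected counts for N = 177 under a 9:3:3:1 ratio (total parts = 16):
  black short-haired: 177 × 9/16 = 99.5625
  black long-haired: 177 × 3/16 = 33.1875
  brown short-haired: 177 × 3/16 = 33.1875
  brown long-haired: 177 × 1/16 = 11.0625
χ² = Σ (O − E)² / E
  black short-haired: (82 − 99.5625)² / 99.5625 = 3.0980
  black long-haired: (55 − 33.1875)² / 33.1875 = 14.3363
  brown short-haired: (27 − 33.1875)² / 33.1875 = 1.1536
  brown long-haired: (13 − 11.0625)² / 11.0625 = 0.3393
χ² = 3.0980 + 14.3363 + 1.1536 + 0.3393 = 18.9272 ≈ 18.927
Degrees of freedom = 4 − 1 = 3; critical value at α = 0.1 is 6.251.
Since 18.927 > 6.251, we reject the null hypothesis — the data do not fit the 9:3:3:1 ratio.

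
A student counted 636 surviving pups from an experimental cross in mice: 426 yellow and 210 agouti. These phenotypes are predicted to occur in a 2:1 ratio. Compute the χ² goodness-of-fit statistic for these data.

Under the 2:1 hypothesis (Σ ratio = 3, N = 636):
  yellow: 636 × 2/3 = 424
  agouti: 636 × 1/3 = 212
χ² = Σ (O − E)² / E
  yellow: (426 − 424)² / 424 = 0.0094
  agouti: (210 − 212)² / 212 = 0.0189
χ² = 0.0094 + 0.0189 = 0.0283 ≈ 0.028

0.028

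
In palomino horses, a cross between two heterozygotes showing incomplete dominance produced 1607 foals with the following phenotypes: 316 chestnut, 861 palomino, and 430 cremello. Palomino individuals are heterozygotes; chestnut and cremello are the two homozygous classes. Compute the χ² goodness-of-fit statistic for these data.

With incomplete dominance, a heterozygote × heterozygote cross gives a 1:2:1 phenotypic ratio.
Total ratio parts = 4. Expected numbers out of 1607:
  chestnut: 1607 × 1/4 = 401.75
  palomino: 1607 × 2/4 = 803.5
  cremello: 1607 × 1/4 = 401.75
χ² = Σ (O − E)² / E
  chestnut: (316 − 401.75)² / 401.75 = 18.3026
  palomino: (861 − 803.5)² / 803.5 = 4.1148
  cremello: (430 − 401.75)² / 401.75 = 1.9865
χ² = 18.3026 + 4.1148 + 1.9865 = 24.4039 ≈ 24.404

24.404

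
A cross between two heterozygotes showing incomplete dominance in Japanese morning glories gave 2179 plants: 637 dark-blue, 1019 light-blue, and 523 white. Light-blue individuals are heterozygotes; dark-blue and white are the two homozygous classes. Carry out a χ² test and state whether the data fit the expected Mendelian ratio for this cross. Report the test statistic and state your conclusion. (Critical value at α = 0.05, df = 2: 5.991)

With incomplete dominance, a heterozygote × heterozygote cross gives a 1:2:1 phenotypic ratio.
The 1:2:1 ratio has 4 parts, so with N = 2179 the expected counts are:
  dark-blue: 2179 × 1/4 = 544.75
  light-blue: 2179 × 2/4 = 1089.5
  white: 2179 × 1/4 = 544.75
χ² = Σ (O − E)² / E
  dark-blue: (637 − 544.75)² / 544.75 = 15.6220
  light-blue: (1019 − 1089.5)² / 1089.5 = 4.5620
  white: (523 − 544.75)² / 544.75 = 0.8684
χ² = 15.6220 + 4.5620 + 0.8684 = 21.0524 ≈ 21.052
Degrees of freedom = 3 − 1 = 2; critical value at α = 0.05 is 5.991.
Since 21.052 > 5.991, we reject the null hypothesis — the data do not fit the 1:2:1 ratio.

21.052; not consistent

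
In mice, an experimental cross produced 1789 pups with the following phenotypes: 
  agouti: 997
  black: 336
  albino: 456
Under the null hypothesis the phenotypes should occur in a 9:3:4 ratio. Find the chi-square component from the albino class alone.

0.171

Under the 9:3:4 hypothesis (Σ ratio = 16, N = 1789):
  agouti: 1789 × 9/16 = 1006.3125
  black: 1789 × 3/16 = 335.4375
  albino: 1789 × 4/16 = 447.25
Contribution of albino: (456 − 447.25)² / 447.25 = 0.1712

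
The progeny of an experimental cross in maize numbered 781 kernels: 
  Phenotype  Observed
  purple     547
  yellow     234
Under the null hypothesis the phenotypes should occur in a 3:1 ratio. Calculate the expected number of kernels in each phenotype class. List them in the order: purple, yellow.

Expected counts for N = 781 under a 3:1 ratio (total parts = 4):
  purple: 781 × 3/4 = 585.75
  yellow: 781 × 1/4 = 195.25

585.75, 195.25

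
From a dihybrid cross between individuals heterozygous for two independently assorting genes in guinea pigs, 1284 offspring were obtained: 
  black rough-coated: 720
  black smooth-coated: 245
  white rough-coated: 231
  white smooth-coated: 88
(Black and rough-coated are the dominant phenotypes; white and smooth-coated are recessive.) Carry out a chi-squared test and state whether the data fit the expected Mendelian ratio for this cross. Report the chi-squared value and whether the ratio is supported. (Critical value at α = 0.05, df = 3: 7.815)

1.225; consistent

A dihybrid F₂ with independent assortment and complete dominance at both loci gives a 9:3:3:1 phenotypic ratio.
Under the 9:3:3:1 hypothesis (Σ ratio = 16, N = 1284):
  black rough-coated: 1284 × 9/16 = 722.25
  black smooth-coated: 1284 × 3/16 = 240.75
  white rough-coated: 1284 × 3/16 = 240.75
  white smooth-coated: 1284 × 1/16 = 80.25
χ² = Σ (O − E)² / E
  black rough-coated: (720 − 722.25)² / 722.25 = 0.0070
  black smooth-coated: (245 − 240.75)² / 240.75 = 0.0750
  white rough-coated: (231 − 240.75)² / 240.75 = 0.3949
  white smooth-coated: (88 − 80.25)² / 80.25 = 0.7484
χ² = 0.0070 + 0.0750 + 0.3949 + 0.7484 = 1.2253 ≈ 1.225
Degrees of freedom = 4 − 1 = 3; critical value at α = 0.05 is 7.815.
Since 1.225 < 7.815, we fail to reject the null hypothesis — the data are consistent with the 9:3:3:1 ratio.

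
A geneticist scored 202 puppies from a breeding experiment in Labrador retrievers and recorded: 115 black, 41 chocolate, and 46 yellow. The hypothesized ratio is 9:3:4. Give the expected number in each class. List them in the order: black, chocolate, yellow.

113.625, 37.875, 50.5

The 9:3:4 ratio has 16 parts, so with N = 202 the expected counts are:
  black: 202 × 9/16 = 113.625
  chocolate: 202 × 3/16 = 37.875
  yellow: 202 × 4/16 = 50.5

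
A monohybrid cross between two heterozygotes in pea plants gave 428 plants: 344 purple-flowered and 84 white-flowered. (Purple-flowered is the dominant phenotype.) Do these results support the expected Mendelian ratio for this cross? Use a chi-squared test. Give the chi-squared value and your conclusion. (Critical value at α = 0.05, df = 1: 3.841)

For a monohybrid cross between heterozygotes with complete dominance, the expected phenotypic ratio is 3:1.
The 3:1 ratio has 4 parts, so with N = 428 the expected counts are:
  purple-flowered: 428 × 3/4 = 321
  white-flowered: 428 × 1/4 = 107
χ² = Σ (O − E)² / E
  purple-flowered: (344 − 321)² / 321 = 1.6480
  white-flowered: (84 − 107)² / 107 = 4.9439
χ² = 1.6480 + 4.9439 = 6.5919 ≈ 6.592
Degrees of freedom = 2 − 1 = 1; critical value at α = 0.05 is 3.841.
Since 6.592 > 3.841, we reject the null hypothesis — the data do not fit the 3:1 ratio.

6.592; not consistent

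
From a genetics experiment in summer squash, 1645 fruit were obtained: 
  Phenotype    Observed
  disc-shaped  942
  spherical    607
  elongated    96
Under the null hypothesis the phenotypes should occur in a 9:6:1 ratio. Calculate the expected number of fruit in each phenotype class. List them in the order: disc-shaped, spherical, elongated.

Under the 9:6:1 hypothesis (Σ ratio = 16, N = 1645):
  disc-shaped: 1645 × 9/16 = 925.3125
  spherical: 1645 × 6/16 = 616.875
  elongated: 1645 × 1/16 = 102.8125

925.3125, 616.875, 102.8125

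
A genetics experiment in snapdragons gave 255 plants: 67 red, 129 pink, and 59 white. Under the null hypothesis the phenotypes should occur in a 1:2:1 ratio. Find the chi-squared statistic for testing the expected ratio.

Under the 1:2:1 hypothesis (Σ ratio = 4, N = 255):
  red: 255 × 1/4 = 63.75
  pink: 255 × 2/4 = 127.5
  white: 255 × 1/4 = 63.75
χ² = Σ (O − E)² / E
  red: (67 − 63.75)² / 63.75 = 0.1657
  pink: (129 − 127.5)² / 127.5 = 0.0176
  white: (59 − 63.75)² / 63.75 = 0.3539
χ² = 0.1657 + 0.0176 + 0.3539 = 0.5372 ≈ 0.537

0.537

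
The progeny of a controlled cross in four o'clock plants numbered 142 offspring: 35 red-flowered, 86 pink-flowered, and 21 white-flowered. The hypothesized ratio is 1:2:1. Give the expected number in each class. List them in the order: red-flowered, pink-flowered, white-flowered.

35.5, 71, 35.5

Under the 1:2:1 hypothesis (Σ ratio = 4, N = 142):
  red-flowered: 142 × 1/4 = 35.5
  pink-flowered: 142 × 2/4 = 71
  white-flowered: 142 × 1/4 = 35.5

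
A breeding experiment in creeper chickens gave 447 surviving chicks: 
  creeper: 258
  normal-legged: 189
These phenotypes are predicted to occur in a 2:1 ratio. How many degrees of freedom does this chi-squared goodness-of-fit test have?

1

A goodness-of-fit test with 2 phenotype classes has df = 2 − 1 = 1.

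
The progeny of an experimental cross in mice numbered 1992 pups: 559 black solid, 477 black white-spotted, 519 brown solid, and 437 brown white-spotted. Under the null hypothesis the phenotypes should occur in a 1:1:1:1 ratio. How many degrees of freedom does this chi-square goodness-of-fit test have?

A goodness-of-fit test with 4 phenotype classes has df = 4 − 1 = 3.

3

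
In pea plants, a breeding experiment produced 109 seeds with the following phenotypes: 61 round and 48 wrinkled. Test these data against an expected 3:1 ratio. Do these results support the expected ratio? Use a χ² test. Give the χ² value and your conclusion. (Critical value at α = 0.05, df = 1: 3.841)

The 3:1 ratio has 4 parts, so with N = 109 the expected counts are:
  round: 109 × 3/4 = 81.75
  wrinkled: 109 × 1/4 = 27.25
χ² = Σ (O − E)² / E
  round: (61 − 81.75)² / 81.75 = 5.2668
  wrinkled: (48 − 27.25)² / 27.25 = 15.8005
χ² = 5.2668 + 15.8005 = 21.0673 ≈ 21.067
Degrees of freedom = 2 − 1 = 1; critical value at α = 0.05 is 3.841.
Since 21.067 > 3.841, we reject the null hypothesis — the data do not fit the 3:1 ratio.

21.067; not consistent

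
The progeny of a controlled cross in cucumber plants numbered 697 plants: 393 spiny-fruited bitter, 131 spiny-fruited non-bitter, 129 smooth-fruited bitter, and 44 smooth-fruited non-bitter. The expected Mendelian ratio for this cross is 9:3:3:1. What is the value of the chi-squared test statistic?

Under the 9:3:3:1 hypothesis (Σ ratio = 16, N = 697):
  spiny-fruited bitter: 697 × 9/16 = 392.0625
  spiny-fruited non-bitter: 697 × 3/16 = 130.6875
  smooth-fruited bitter: 697 × 3/16 = 130.6875
  smooth-fruited non-bitter: 697 × 1/16 = 43.5625
χ² = Σ (O − E)² / E
  spiny-fruited bitter: (393 − 392.0625)² / 392.0625 = 0.0022
  spiny-fruited non-bitter: (131 − 130.6875)² / 130.6875 = 0.0007
  smooth-fruited bitter: (129 − 130.6875)² / 130.6875 = 0.0218
  smooth-fruited non-bitter: (44 − 43.5625)² / 43.5625 = 0.0044
χ² = 0.0022 + 0.0007 + 0.0218 + 0.0044 = 0.0291 ≈ 0.029

0.029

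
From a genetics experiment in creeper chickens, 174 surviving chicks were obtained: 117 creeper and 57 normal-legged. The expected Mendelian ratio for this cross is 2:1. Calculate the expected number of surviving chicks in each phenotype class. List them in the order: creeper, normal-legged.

116, 58

Under the 2:1 hypothesis (Σ ratio = 3, N = 174):
  creeper: 174 × 2/3 = 116
  normal-legged: 174 × 1/3 = 58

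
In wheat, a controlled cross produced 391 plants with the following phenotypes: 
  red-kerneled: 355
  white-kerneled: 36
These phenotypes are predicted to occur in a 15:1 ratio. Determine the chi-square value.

5.835

The 15:1 ratio has 16 parts, so with N = 391 the expected counts are:
  red-kerneled: 391 × 15/16 = 366.5625
  white-kerneled: 391 × 1/16 = 24.4375
χ² = Σ (O − E)² / E
  red-kerneled: (355 − 366.5625)² / 366.5625 = 0.3647
  white-kerneled: (36 − 24.4375)² / 24.4375 = 5.4707
χ² = 0.3647 + 5.4707 = 5.8354 ≈ 5.835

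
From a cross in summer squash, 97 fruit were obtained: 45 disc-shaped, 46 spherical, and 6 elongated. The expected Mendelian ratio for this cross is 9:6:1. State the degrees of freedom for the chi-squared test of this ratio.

2

A goodness-of-fit test with 3 phenotype classes has df = 3 − 1 = 2.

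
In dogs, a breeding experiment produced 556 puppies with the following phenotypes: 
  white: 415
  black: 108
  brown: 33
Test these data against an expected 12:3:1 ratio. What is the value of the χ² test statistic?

Expected counts for N = 556 under a 12:3:1 ratio (total parts = 16):
  white: 556 × 12/16 = 417
  black: 556 × 3/16 = 104.25
  brown: 556 × 1/16 = 34.75
χ² = Σ (O − E)² / E
  white: (415 − 417)² / 417 = 0.0096
  black: (108 − 104.25)² / 104.25 = 0.1349
  brown: (33 − 34.75)² / 34.75 = 0.0881
χ² = 0.0096 + 0.1349 + 0.0881 = 0.2326 ≈ 0.233

0.233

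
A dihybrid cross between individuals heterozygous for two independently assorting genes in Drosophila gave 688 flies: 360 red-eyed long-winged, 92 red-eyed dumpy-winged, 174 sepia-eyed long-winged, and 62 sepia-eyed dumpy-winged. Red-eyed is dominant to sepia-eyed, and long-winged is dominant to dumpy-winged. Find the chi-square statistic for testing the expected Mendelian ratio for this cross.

A dihybrid F₂ with independent assortment and complete dominance at both loci gives a 9:3:3:1 phenotypic ratio.
Total ratio parts = 16. Expected numbers out of 688:
  red-eyed long-winged: 688 × 9/16 = 387
  red-eyed dumpy-winged: 688 × 3/16 = 129
  sepia-eyed long-winged: 688 × 3/16 = 129
  sepia-eyed dumpy-winged: 688 × 1/16 = 43
χ² = Σ (O − E)² / E
  red-eyed long-winged: (360 − 387)² / 387 = 1.8837
  red-eyed dumpy-winged: (92 − 129)² / 129 = 10.6124
  sepia-eyed long-winged: (174 − 129)² / 129 = 15.6977
  sepia-eyed dumpy-winged: (62 − 43)² / 43 = 8.3953
χ² = 1.8837 + 10.6124 + 15.6977 + 8.3953 = 36.5891 ≈ 36.589

36.589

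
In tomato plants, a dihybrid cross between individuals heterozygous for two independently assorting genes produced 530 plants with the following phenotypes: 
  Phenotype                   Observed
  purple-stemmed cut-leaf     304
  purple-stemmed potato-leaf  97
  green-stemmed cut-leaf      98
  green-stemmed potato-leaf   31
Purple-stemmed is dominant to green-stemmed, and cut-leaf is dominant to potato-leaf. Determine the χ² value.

A dihybrid F₂ with independent assortment and complete dominance at both loci gives a 9:3:3:1 phenotypic ratio.
Expected counts for N = 530 under a 9:3:3:1 ratio (total parts = 16):
  purple-stemmed cut-leaf: 530 × 9/16 = 298.125
  purple-stemmed potato-leaf: 530 × 3/16 = 99.375
  green-stemmed cut-leaf: 530 × 3/16 = 99.375
  green-stemmed potato-leaf: 530 × 1/16 = 33.125
χ² = Σ (O − E)² / E
  purple-stemmed cut-leaf: (304 − 298.125)² / 298.125 = 0.1158
  purple-stemmed potato-leaf: (97 − 99.375)² / 99.375 = 0.0568
  green-stemmed cut-leaf: (98 − 99.375)² / 99.375 = 0.0190
  green-stemmed potato-leaf: (31 − 33.125)² / 33.125 = 0.1363
χ² = 0.1158 + 0.0568 + 0.0190 + 0.1363 = 0.3279 ≈ 0.328

0.328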